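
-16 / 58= -8 / 29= -0.28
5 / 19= 0.26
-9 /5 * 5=-9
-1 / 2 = -0.50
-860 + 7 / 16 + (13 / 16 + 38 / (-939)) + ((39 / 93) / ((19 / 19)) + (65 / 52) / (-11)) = -549771917 / 640398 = -858.48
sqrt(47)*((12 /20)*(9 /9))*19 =57*sqrt(47) /5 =78.15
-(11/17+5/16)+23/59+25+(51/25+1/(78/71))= 27.38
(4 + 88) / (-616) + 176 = 27081 / 154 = 175.85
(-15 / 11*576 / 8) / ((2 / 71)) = -38340 / 11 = -3485.45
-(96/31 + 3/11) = -1149/341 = -3.37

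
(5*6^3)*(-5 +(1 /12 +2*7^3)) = 735570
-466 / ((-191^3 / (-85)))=-0.01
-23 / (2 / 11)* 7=-1771 / 2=-885.50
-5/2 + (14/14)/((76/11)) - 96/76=-275/76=-3.62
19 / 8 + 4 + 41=379 / 8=47.38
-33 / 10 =-3.30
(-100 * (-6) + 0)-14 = 586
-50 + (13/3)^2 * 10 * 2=2930/9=325.56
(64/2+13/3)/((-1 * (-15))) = 2.42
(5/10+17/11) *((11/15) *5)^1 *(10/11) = 75/11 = 6.82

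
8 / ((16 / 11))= 11 / 2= 5.50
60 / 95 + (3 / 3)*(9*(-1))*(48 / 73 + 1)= -19815 / 1387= -14.29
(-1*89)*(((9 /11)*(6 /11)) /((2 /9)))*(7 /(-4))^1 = 151389 /484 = 312.79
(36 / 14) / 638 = 9 / 2233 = 0.00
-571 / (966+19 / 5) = -2855 / 4849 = -0.59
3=3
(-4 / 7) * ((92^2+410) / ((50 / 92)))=-9330.38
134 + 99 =233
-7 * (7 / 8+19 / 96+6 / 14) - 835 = -81169 / 96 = -845.51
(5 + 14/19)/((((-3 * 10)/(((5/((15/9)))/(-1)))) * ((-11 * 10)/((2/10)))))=-109/104500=-0.00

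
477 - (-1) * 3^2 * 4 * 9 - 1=800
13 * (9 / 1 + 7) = 208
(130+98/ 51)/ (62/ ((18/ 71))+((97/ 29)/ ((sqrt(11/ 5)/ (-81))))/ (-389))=31094613859372932/ 57642829835239571 -8050523158476*sqrt(55)/ 57642829835239571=0.54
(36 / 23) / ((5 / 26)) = 936 / 115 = 8.14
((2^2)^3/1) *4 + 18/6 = 259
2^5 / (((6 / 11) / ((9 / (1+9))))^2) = 2178 / 25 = 87.12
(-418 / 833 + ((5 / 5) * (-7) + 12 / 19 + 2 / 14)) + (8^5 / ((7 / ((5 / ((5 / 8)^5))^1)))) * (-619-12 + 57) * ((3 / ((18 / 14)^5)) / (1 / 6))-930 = -46841746999406337904 / 64900591875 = -721746068.04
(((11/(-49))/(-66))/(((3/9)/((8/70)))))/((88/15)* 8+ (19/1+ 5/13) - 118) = -39/1728377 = -0.00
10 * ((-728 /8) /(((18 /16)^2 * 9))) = -79.89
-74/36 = -37/18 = -2.06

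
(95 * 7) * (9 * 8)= 47880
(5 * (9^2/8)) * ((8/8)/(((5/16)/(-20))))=-3240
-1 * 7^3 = -343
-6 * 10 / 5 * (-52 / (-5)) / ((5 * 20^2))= -39 / 625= -0.06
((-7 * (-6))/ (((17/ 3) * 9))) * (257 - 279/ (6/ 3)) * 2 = 3290/ 17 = 193.53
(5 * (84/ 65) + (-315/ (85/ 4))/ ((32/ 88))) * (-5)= 37905/ 221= 171.52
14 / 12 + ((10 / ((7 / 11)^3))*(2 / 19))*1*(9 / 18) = 125479 / 39102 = 3.21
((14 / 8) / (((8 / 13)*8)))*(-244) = -5551 / 64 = -86.73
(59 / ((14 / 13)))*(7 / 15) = 25.57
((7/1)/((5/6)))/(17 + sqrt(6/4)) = 1428/2875 - 42 * sqrt(6)/2875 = 0.46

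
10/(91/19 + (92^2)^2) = 38/272229343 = 0.00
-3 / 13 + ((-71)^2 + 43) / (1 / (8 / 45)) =528601 / 585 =903.59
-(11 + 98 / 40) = -269 / 20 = -13.45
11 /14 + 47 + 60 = 1509 /14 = 107.79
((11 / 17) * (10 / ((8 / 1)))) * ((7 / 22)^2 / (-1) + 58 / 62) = 62585 / 92752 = 0.67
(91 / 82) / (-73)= -0.02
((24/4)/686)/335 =3/114905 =0.00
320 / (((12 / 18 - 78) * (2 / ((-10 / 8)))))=75 / 29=2.59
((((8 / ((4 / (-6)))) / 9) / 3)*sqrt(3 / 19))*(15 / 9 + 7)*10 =-1040*sqrt(57) / 513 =-15.31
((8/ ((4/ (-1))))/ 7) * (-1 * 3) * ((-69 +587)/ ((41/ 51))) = 22644/ 41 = 552.29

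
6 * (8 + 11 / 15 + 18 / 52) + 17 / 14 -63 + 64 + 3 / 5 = 10427 / 182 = 57.29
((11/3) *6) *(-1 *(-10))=220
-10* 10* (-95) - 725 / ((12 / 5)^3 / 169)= 1100375 / 1728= 636.79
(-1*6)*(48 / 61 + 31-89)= 20940 / 61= 343.28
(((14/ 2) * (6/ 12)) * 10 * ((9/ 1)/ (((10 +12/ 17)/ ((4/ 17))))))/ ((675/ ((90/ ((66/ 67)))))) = 134/ 143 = 0.94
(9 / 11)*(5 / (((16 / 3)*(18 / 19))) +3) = 1149 / 352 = 3.26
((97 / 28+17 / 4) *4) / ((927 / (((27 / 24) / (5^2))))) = 27 / 18025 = 0.00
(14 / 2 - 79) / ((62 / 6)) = -216 / 31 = -6.97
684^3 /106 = 3018995.32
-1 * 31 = -31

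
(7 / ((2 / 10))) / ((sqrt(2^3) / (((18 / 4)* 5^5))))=984375* sqrt(2) / 8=174014.56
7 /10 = 0.70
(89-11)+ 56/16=163/2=81.50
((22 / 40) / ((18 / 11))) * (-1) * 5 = -121 / 72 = -1.68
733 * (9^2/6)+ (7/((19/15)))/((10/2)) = 376071/38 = 9896.61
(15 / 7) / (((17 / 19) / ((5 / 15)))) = 95 / 119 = 0.80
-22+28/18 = -184/9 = -20.44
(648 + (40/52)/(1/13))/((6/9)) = 987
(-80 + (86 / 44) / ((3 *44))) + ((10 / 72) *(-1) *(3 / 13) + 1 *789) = 8921839 / 12584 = 708.98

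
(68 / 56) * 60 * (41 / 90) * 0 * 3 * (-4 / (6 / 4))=0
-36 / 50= -0.72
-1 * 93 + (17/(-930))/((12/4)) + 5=-88.01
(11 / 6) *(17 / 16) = 187 / 96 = 1.95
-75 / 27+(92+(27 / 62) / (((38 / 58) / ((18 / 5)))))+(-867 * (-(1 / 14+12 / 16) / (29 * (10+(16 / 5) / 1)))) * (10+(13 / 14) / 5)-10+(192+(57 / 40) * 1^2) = 1948799678317 / 6628794480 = 293.99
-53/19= -2.79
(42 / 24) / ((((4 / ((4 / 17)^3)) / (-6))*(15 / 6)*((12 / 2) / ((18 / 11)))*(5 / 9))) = -9072 / 1351075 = -0.01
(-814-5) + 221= -598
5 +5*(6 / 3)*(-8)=-75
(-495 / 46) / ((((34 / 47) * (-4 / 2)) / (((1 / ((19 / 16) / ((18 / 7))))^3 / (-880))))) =-78941952 / 919881067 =-0.09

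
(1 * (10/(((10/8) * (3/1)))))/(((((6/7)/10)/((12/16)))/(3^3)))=630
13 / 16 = 0.81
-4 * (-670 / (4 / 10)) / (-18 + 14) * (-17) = 28475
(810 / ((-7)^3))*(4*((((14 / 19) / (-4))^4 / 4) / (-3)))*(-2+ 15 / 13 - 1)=-2835 / 1694173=-0.00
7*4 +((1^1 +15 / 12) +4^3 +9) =413 / 4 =103.25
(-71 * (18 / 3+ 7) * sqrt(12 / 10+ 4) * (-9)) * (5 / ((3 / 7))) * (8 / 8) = 19383 * sqrt(130) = 221000.20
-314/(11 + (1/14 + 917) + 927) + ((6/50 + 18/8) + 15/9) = 3348009/865700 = 3.87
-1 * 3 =-3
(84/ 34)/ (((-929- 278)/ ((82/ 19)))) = -3444/ 389861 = -0.01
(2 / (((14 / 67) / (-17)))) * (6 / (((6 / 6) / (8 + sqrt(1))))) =-61506 / 7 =-8786.57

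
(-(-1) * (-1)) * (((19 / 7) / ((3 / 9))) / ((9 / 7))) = -19 / 3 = -6.33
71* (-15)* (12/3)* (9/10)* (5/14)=-9585/7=-1369.29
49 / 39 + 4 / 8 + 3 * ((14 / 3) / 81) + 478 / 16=267919 / 8424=31.80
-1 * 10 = -10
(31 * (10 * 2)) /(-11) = -620 /11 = -56.36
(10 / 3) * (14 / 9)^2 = 1960 / 243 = 8.07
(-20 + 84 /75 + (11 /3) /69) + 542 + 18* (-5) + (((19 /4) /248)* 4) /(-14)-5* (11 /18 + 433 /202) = 419.39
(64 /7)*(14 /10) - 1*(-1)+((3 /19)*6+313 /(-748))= 14.33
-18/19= -0.95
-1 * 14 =-14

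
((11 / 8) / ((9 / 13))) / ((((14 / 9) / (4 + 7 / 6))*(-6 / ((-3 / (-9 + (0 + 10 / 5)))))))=-4433 / 9408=-0.47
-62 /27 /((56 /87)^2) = -26071 /4704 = -5.54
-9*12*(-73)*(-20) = -157680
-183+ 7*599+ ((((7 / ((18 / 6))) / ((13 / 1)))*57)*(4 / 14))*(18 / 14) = 4013.76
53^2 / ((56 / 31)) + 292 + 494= 131095 / 56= 2340.98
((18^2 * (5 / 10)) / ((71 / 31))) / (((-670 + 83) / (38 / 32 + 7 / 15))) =-332289 / 1667080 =-0.20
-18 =-18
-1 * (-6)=6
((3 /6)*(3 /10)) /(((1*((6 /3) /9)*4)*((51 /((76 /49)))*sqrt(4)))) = 171 /66640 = 0.00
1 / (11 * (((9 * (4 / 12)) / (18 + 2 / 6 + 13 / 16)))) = 919 / 1584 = 0.58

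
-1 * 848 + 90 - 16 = -774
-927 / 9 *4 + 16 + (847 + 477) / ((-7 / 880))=-1167892 / 7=-166841.71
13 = 13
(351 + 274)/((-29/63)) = -39375/29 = -1357.76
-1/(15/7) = -7/15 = -0.47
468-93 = 375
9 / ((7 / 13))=117 / 7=16.71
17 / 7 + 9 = 80 / 7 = 11.43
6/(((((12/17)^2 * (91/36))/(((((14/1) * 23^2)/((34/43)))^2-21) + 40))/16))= 608493118368/91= 6686737564.48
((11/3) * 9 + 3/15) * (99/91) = 16434/455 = 36.12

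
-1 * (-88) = 88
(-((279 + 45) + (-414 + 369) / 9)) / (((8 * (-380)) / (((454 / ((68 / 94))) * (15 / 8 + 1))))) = 78278453 / 413440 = 189.33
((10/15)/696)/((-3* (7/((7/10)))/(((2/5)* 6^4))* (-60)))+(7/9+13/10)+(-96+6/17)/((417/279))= -9546568241/154185750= -61.92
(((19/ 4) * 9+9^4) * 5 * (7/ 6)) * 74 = 11402475/ 4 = 2850618.75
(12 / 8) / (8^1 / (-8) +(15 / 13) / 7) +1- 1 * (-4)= 487 / 152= 3.20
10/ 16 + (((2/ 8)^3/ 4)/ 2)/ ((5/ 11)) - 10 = -23989/ 2560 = -9.37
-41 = -41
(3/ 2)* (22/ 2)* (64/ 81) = 352/ 27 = 13.04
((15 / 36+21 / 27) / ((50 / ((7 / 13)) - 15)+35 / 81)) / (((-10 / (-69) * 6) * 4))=0.00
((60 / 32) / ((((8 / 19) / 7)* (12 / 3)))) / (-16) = -0.49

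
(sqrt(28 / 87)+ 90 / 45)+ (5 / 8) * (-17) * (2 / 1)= -77 / 4+ 2 * sqrt(609) / 87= -18.68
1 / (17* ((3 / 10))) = 10 / 51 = 0.20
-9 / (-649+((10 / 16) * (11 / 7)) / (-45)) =4536 / 327107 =0.01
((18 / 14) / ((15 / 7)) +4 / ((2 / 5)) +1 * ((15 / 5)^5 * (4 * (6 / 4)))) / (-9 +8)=-7343 / 5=-1468.60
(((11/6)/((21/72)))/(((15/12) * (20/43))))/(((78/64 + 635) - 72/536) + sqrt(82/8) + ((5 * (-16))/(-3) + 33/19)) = 18776191343074176/1153988375698834375 - 14128316319744 * sqrt(41)/1153988375698834375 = 0.02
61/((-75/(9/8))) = -0.92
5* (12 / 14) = 30 / 7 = 4.29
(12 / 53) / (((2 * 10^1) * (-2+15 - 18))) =-3 / 1325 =-0.00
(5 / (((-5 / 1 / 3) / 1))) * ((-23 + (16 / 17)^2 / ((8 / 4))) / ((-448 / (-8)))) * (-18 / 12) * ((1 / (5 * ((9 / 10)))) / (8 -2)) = -2173 / 32368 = -0.07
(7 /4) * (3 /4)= 21 /16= 1.31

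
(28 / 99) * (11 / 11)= 28 / 99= 0.28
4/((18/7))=14/9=1.56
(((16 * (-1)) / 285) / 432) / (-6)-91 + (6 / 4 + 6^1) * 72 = 449.00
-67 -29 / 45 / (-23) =-69316 / 1035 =-66.97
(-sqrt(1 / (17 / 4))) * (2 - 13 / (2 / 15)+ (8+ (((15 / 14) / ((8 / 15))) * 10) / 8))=38075 * sqrt(17) / 3808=41.23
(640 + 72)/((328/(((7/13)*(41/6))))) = 623/78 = 7.99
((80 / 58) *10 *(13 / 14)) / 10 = 260 / 203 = 1.28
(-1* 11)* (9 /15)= -33 /5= -6.60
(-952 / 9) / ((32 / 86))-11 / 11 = -5135 / 18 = -285.28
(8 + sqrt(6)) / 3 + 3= sqrt(6) / 3 + 17 / 3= 6.48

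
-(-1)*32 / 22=16 / 11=1.45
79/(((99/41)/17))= 55063/99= 556.19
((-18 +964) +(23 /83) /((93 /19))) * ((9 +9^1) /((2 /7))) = 59601.57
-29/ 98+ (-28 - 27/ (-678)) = -156454/ 5537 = -28.26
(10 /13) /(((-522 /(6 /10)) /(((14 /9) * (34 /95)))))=-476 /967005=-0.00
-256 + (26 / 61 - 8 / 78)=-608254 / 2379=-255.68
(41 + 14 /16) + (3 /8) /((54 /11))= 6041 /144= 41.95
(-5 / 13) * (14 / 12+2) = -95 / 78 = -1.22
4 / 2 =2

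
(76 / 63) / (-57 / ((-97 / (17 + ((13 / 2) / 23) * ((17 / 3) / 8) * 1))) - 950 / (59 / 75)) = -8424256 / 8362597887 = -0.00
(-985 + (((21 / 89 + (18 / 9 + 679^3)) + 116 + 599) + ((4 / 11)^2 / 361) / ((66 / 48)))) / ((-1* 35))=-13387029345327832 / 1496729465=-8944187.75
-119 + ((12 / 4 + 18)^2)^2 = 194362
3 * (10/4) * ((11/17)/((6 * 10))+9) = 9191/136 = 67.58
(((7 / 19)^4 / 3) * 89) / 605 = 213689 / 236532615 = 0.00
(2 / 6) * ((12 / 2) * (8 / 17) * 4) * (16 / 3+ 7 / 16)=1108 / 51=21.73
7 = 7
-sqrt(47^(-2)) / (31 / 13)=-13 / 1457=-0.01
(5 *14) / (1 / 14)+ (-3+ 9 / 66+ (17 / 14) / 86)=12941381 / 13244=977.15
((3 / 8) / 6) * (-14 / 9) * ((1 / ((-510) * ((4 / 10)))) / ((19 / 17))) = 7 / 16416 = 0.00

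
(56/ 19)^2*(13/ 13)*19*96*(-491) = -147818496/ 19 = -7779920.84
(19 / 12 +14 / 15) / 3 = 151 / 180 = 0.84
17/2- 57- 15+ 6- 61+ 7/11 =-2593/22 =-117.86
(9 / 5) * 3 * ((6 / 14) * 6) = 486 / 35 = 13.89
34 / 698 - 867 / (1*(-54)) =101167 / 6282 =16.10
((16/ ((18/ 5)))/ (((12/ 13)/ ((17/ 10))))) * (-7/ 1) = -1547/ 27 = -57.30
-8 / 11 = -0.73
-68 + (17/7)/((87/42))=-1938/29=-66.83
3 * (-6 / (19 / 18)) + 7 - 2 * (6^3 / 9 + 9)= -1445 / 19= -76.05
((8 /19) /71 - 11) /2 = -14831 /2698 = -5.50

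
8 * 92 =736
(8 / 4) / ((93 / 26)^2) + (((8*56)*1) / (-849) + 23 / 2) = 54478405 / 4895334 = 11.13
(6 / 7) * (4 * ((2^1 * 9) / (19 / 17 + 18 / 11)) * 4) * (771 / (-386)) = -124568928 / 695765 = -179.04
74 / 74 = 1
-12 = -12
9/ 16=0.56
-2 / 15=-0.13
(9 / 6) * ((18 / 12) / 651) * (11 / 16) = 33 / 13888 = 0.00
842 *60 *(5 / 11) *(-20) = -5052000 / 11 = -459272.73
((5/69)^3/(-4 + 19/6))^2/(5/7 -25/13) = -22750/131899977099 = -0.00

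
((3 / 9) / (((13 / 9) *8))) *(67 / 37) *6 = 603 / 1924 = 0.31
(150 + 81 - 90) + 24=165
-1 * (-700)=700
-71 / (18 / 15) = -355 / 6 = -59.17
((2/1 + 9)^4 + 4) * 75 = 1098375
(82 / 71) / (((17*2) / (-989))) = -40549 / 1207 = -33.59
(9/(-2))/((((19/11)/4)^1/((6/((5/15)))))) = -3564/19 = -187.58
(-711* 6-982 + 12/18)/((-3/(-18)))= -31484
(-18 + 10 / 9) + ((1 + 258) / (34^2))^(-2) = 1830712 / 603729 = 3.03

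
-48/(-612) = 4/51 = 0.08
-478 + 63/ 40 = -19057/ 40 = -476.42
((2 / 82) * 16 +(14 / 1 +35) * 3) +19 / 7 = 43080 / 287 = 150.10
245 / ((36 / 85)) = 20825 / 36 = 578.47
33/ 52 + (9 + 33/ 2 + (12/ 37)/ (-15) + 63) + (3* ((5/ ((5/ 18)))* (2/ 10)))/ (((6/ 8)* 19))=16426601/ 182780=89.87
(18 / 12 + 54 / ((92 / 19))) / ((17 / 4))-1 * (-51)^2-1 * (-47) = -997450 / 391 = -2551.02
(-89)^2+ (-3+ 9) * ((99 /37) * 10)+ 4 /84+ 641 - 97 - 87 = 6634483 /777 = 8538.59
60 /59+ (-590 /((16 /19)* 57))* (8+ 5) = -224825 /1416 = -158.77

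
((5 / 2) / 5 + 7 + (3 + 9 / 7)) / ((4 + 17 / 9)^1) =1485 / 742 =2.00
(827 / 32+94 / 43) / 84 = 38569 / 115584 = 0.33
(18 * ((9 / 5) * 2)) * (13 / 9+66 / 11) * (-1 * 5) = -2412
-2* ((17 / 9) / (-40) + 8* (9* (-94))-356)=14248.09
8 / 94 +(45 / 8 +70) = 28467 / 376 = 75.71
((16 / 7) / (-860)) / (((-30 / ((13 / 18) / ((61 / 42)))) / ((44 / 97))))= 1144 / 57246975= 0.00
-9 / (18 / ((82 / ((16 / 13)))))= -33.31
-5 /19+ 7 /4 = 113 /76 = 1.49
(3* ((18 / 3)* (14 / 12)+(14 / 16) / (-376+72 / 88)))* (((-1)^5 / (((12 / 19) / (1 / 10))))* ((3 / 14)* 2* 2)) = -376257 / 132064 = -2.85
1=1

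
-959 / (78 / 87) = -27811 / 26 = -1069.65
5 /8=0.62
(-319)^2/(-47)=-101761/47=-2165.13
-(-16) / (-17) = -16 / 17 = -0.94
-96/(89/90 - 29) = 8640/2521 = 3.43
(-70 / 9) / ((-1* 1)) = 70 / 9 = 7.78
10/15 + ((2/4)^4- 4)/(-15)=223/240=0.93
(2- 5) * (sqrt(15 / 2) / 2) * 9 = -27 * sqrt(30) / 4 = -36.97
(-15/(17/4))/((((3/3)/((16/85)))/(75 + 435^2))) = -36345600/289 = -125763.32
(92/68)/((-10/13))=-299/170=-1.76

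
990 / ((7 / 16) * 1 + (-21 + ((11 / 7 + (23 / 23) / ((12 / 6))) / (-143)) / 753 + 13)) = -2387889504 / 18240869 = -130.91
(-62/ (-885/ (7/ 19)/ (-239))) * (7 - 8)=103726/ 16815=6.17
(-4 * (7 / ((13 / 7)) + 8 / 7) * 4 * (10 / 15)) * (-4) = 19072 / 91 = 209.58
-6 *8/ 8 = -6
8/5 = 1.60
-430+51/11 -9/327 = -510044/1199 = -425.39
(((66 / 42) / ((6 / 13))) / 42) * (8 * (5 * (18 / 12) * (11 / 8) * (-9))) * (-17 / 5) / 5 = 80223 / 1960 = 40.93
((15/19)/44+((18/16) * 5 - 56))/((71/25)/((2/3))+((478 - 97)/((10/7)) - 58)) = -2104925/8901728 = -0.24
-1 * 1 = -1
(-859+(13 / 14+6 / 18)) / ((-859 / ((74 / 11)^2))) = 8966950 / 198429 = 45.19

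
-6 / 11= -0.55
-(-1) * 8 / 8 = 1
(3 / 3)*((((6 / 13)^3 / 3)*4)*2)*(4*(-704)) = -1622016 / 2197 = -738.29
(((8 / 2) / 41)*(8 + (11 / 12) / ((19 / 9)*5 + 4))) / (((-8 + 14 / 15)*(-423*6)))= 0.00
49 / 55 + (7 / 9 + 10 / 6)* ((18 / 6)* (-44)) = -53093 / 165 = -321.78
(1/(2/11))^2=121/4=30.25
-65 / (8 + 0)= -65 / 8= -8.12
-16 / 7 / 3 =-16 / 21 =-0.76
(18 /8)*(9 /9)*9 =81 /4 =20.25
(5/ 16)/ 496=5/ 7936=0.00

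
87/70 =1.24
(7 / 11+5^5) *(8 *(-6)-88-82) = -7495276 / 11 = -681388.73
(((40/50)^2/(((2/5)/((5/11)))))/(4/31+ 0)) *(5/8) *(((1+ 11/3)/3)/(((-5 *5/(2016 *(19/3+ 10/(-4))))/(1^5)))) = -279496/165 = -1693.92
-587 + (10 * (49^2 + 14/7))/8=9667/4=2416.75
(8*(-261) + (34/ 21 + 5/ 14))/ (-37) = 87613/ 1554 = 56.38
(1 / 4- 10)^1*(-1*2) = 39 / 2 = 19.50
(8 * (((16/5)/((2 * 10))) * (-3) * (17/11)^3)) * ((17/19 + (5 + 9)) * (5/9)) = -117.29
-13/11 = -1.18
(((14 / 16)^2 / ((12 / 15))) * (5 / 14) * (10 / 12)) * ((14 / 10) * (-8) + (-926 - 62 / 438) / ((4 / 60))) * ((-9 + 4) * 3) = 4440373875 / 74752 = 59401.41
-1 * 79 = -79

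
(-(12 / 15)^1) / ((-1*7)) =4 / 35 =0.11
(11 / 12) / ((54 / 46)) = 253 / 324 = 0.78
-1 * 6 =-6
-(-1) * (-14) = -14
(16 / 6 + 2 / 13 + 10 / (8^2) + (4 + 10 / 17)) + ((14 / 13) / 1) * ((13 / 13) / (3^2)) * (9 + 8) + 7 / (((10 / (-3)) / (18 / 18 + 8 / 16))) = 2052389 / 318240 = 6.45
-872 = -872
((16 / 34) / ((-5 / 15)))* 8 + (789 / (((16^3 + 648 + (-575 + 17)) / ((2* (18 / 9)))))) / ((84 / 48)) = -2705688 / 249067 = -10.86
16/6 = 2.67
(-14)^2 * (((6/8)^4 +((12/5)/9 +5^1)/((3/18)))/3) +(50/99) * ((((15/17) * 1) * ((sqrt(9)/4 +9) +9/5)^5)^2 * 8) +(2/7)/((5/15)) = 825936036576941162161711/6214656000000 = 132901328179.22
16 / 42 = 8 / 21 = 0.38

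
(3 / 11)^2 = 9 / 121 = 0.07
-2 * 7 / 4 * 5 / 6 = -35 / 12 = -2.92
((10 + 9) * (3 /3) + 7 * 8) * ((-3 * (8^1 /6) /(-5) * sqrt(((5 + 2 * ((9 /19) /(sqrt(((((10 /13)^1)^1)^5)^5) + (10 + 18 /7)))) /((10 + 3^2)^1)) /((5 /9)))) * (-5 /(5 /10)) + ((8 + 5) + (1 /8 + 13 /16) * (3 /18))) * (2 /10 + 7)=-1296 * sqrt(1662500000000000 * sqrt(130) + 6425495386354647395) /(19 * sqrt(875000000000 * sqrt(130) + 3331626172514783)) + 56835 /8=4108.89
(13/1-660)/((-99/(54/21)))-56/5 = 2158/385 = 5.61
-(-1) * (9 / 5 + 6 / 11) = 129 / 55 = 2.35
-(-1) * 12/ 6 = 2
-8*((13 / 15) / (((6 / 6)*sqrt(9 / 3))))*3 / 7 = -1.72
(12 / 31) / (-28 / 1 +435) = 12 / 12617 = 0.00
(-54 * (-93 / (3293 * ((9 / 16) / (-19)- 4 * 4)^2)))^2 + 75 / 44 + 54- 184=-3137908306359882893591839 / 24458459413713727292836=-128.30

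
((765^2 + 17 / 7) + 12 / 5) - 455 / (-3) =61465057 / 105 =585381.50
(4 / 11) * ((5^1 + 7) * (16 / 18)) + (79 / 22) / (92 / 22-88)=233425 / 60852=3.84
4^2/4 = 4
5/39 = 0.13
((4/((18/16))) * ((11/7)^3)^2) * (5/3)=283449760/3176523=89.23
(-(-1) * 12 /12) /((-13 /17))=-17 /13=-1.31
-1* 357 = -357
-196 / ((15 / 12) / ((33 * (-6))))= 155232 / 5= 31046.40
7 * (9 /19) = 63 /19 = 3.32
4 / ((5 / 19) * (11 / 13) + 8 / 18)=8892 / 1483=6.00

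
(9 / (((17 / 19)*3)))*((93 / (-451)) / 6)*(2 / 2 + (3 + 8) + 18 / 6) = -26505 / 15334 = -1.73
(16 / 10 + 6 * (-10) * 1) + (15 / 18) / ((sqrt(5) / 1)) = -292 / 5 + sqrt(5) / 6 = -58.03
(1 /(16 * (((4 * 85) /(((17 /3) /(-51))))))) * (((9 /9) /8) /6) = -1 /2350080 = -0.00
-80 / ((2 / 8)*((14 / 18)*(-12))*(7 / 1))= 240 / 49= 4.90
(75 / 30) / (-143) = -5 / 286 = -0.02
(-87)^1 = -87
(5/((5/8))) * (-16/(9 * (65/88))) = -11264/585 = -19.25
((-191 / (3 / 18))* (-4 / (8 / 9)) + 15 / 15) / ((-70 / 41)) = -105739 / 35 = -3021.11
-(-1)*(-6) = -6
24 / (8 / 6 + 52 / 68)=1224 / 107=11.44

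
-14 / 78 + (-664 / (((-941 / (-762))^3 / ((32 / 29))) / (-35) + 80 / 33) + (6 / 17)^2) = -40802941385242040359 / 145945086333414771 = -279.58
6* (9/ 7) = 7.71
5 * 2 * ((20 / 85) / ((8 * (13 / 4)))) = 20 / 221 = 0.09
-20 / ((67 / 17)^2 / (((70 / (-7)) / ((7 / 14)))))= 25.75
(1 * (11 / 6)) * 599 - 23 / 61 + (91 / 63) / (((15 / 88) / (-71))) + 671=19222637 / 16470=1167.13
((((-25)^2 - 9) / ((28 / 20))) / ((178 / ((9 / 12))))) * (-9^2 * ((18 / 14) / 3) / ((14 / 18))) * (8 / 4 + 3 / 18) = -1563705 / 8722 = -179.28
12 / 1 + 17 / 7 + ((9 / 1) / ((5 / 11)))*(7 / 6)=2627 / 70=37.53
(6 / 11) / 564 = 1 / 1034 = 0.00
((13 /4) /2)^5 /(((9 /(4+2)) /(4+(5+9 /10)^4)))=4513943037773 /491520000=9183.64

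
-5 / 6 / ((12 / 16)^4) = -640 / 243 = -2.63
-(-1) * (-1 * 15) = -15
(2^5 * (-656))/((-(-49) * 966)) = -0.44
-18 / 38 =-9 / 19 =-0.47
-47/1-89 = -136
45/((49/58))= 2610/49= 53.27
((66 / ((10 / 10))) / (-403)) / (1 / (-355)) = 23430 / 403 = 58.14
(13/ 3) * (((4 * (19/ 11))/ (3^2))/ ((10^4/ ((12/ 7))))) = 247/ 433125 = 0.00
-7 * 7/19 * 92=-4508/19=-237.26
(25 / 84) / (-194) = -25 / 16296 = -0.00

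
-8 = -8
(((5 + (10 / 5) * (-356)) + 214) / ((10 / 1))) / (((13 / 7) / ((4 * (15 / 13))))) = -20706 / 169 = -122.52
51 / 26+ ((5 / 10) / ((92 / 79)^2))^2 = 7813559245 / 3725243392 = 2.10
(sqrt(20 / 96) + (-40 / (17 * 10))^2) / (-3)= -sqrt(30) / 36- 16 / 867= -0.17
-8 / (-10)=0.80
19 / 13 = 1.46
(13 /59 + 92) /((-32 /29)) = -157789 /1888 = -83.57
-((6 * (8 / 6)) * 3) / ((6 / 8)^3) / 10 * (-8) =2048 / 45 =45.51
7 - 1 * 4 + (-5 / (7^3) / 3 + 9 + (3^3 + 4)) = 44242 / 1029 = 43.00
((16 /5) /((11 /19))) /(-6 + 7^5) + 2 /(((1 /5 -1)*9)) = -4614803 /16632990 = -0.28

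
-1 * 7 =-7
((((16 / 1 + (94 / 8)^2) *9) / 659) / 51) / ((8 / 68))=7395 / 21088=0.35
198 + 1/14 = 2773/14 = 198.07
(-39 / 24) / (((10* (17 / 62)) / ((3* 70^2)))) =-296205 / 34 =-8711.91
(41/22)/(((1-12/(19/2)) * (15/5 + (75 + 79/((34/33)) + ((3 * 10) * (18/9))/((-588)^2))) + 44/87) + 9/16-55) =-7376774776/374595308263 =-0.02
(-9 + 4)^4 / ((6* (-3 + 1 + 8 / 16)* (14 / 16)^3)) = -320000 / 3087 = -103.66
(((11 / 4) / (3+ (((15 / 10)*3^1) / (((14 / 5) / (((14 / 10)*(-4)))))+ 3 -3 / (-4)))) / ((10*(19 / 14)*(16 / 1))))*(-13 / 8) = 1001 / 109440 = 0.01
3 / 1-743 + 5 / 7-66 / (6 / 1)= -5252 / 7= -750.29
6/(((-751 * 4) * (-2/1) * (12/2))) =1/6008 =0.00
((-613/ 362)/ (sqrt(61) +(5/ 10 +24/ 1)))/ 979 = -30037/ 382218243 +1226 * sqrt(61)/ 382218243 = -0.00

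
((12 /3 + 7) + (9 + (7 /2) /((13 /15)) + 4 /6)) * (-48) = -1185.85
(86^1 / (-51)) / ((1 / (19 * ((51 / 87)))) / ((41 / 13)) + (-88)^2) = -66994 / 307662507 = -0.00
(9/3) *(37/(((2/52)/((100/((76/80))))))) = 5772000/19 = 303789.47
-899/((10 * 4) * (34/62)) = -27869/680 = -40.98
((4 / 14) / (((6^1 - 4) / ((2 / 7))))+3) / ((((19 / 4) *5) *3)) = 596 / 13965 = 0.04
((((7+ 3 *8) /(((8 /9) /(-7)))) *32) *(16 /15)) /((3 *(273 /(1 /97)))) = -1984 /18915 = -0.10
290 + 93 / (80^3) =148480093 / 512000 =290.00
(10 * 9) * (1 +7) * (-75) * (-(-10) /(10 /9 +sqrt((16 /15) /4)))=-30375000 /49 +3645000 * sqrt(15) /49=-331795.42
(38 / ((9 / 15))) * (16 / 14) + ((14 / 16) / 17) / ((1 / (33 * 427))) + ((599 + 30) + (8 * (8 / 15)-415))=14507333 / 14280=1015.92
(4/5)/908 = 1/1135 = 0.00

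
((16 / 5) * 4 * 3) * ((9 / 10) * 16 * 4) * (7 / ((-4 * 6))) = -16128 / 25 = -645.12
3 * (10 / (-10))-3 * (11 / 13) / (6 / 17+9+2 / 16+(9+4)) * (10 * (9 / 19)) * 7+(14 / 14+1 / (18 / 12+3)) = -12509408 / 2265237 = -5.52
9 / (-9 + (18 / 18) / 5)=-45 / 44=-1.02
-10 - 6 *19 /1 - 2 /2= -125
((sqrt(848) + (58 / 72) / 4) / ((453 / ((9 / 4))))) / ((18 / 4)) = 29 / 130464 + 2 * sqrt(53) / 453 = 0.03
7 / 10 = 0.70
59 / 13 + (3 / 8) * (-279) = -10409 / 104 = -100.09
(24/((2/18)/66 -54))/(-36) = 396/32075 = 0.01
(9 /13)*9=81 /13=6.23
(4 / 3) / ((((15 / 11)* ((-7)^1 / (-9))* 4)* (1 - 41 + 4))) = -11 / 1260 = -0.01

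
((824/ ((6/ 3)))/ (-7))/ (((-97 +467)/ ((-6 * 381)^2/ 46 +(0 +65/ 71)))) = -38216554118/ 2114735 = -18071.56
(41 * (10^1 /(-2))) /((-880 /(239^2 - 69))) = 584783 /44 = 13290.52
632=632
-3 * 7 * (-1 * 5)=105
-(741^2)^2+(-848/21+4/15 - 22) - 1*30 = -301489944653.11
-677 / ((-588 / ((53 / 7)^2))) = 1901693 / 28812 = 66.00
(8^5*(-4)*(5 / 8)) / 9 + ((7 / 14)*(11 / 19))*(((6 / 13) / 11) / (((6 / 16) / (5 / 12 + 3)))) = -20233994 / 2223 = -9102.11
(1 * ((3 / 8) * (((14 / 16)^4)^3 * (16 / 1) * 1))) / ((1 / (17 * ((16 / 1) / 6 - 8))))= -235301882417 / 2147483648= -109.57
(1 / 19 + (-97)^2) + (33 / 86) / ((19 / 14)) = 7687427 / 817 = 9409.34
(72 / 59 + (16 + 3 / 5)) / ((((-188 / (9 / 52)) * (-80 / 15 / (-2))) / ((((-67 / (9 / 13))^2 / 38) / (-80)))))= 306782749 / 16185446400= 0.02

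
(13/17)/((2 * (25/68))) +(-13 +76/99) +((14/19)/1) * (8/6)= -480119/47025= -10.21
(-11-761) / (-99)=772 / 99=7.80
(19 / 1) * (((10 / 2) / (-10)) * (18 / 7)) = -171 / 7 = -24.43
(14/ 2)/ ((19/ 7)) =49/ 19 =2.58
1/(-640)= -1/640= -0.00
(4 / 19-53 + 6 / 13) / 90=-2585 / 4446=-0.58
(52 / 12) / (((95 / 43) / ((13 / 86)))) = 0.30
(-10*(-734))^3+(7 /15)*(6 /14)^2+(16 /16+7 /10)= 5536256656025 /14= 395446904001.79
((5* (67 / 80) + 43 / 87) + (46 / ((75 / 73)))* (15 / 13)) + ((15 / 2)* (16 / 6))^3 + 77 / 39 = 729116581 / 90480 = 8058.32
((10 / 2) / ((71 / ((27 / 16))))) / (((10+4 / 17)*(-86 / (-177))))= 0.02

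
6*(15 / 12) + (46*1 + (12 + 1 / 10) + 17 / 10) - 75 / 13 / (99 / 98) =264217 / 4290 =61.59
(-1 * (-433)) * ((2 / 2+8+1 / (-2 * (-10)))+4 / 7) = 583251 / 140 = 4166.08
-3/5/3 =-1/5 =-0.20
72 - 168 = -96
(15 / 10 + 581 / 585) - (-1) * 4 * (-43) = -198323 / 1170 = -169.51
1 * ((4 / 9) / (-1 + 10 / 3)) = 4 / 21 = 0.19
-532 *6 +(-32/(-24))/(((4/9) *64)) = -204285/64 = -3191.95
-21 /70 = -3 /10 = -0.30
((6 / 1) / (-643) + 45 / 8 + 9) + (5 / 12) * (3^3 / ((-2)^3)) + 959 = 20004181 / 20576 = 972.21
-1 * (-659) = 659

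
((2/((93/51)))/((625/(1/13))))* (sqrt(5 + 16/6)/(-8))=-17* sqrt(69)/3022500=-0.00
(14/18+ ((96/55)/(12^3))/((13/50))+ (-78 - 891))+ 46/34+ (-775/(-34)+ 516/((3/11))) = 41479465/43758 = 947.93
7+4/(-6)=19/3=6.33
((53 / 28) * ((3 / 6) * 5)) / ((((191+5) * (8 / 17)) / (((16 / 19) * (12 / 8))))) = 13515 / 208544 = 0.06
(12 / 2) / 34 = 3 / 17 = 0.18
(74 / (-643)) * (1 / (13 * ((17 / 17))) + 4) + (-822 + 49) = -6465429 / 8359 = -773.47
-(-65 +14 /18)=578 /9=64.22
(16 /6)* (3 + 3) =16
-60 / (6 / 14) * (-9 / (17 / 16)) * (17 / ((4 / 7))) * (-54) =-1905120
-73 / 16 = -4.56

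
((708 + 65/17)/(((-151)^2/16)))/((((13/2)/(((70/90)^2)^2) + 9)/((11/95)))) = 10227184352/4732239587265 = 0.00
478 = 478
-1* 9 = -9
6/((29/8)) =48/29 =1.66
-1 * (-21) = 21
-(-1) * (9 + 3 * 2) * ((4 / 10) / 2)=3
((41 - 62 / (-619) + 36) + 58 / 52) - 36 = 679417 / 16094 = 42.22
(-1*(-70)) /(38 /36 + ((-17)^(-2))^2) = 105236460 /1586917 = 66.32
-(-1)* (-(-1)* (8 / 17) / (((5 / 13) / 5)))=104 / 17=6.12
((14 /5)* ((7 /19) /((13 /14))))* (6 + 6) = 16464 /1235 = 13.33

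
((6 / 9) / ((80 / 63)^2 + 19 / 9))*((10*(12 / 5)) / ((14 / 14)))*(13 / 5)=825552 / 73895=11.17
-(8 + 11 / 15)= -131 / 15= -8.73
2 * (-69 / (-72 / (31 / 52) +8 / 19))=40641 / 35444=1.15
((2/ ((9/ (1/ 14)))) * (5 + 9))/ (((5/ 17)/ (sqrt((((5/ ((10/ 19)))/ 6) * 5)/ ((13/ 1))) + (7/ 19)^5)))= 571438/ 111424455 + 17 * sqrt(3705)/ 1755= 0.59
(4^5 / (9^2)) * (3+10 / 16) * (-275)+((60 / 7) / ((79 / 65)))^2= -310937817200 / 24770529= -12552.73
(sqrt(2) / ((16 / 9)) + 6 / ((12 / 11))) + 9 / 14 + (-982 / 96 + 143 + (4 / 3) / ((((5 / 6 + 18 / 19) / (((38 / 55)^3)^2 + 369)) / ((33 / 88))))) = 9*sqrt(2) / 16 + 9345998991525857 / 38531451750000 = 243.35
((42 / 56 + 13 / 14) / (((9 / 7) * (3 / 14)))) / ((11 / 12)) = 6.65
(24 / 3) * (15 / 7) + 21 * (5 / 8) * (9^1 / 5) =2283 / 56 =40.77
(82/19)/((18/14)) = 574/171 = 3.36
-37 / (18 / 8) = -148 / 9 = -16.44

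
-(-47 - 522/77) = 4141/77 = 53.78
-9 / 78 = -3 / 26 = -0.12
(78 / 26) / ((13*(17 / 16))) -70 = -15422 / 221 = -69.78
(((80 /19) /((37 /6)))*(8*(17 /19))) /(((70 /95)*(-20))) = -1632 /4921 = -0.33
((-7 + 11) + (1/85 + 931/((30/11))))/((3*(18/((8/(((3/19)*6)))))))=3346717/61965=54.01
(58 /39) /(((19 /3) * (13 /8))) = 0.14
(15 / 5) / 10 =3 / 10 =0.30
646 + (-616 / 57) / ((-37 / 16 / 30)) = 552698 / 703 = 786.20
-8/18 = -4/9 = -0.44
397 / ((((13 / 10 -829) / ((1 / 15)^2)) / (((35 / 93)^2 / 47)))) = -194530 / 30281627979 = -0.00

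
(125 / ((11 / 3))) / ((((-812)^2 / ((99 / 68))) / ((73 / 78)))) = 82125 / 1165720192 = 0.00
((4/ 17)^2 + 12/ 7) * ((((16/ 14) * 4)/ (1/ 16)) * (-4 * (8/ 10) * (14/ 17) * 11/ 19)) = -197.48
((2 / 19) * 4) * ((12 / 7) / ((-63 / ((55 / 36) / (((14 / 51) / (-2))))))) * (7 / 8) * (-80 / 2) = -37400 / 8379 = -4.46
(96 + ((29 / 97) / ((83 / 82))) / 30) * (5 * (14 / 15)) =162324806 / 362295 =448.05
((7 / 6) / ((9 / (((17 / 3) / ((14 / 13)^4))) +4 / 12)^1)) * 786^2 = 1049869857582 / 3597233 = 291854.84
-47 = -47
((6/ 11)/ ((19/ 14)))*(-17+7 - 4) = -5.63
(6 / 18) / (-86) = -1 / 258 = -0.00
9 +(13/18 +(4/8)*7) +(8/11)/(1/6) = 1741/99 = 17.59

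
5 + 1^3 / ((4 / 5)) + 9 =61 / 4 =15.25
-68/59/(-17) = 0.07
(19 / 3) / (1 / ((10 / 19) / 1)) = 10 / 3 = 3.33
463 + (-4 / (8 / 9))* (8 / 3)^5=-3883 / 27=-143.81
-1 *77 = -77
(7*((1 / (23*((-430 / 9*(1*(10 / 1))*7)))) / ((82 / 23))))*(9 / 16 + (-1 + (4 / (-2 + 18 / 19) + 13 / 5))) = 1179 / 28208000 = 0.00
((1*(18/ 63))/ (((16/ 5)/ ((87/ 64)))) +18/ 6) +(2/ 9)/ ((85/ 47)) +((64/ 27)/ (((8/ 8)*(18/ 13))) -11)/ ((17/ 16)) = -406963363/ 74027520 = -5.50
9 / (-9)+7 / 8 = -1 / 8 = -0.12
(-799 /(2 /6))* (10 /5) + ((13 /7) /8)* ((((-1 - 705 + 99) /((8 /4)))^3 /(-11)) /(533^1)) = -3687.09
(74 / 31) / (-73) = -74 / 2263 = -0.03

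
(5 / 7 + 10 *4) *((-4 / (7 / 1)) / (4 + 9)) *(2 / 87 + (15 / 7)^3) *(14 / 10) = -22367636 / 905177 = -24.71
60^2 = 3600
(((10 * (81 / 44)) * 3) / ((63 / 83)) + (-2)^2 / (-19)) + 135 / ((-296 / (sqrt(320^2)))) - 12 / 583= -421260185 / 5737886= -73.42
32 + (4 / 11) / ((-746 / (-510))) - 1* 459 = -1750961 / 4103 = -426.75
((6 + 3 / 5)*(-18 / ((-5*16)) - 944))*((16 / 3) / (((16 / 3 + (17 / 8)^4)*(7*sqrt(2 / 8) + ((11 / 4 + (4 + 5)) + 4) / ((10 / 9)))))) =-11663376384 / 159629995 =-73.07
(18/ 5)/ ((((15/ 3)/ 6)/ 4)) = 432/ 25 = 17.28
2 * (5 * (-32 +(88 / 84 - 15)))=-9650 / 21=-459.52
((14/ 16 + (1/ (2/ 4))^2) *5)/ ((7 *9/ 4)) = 65/ 42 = 1.55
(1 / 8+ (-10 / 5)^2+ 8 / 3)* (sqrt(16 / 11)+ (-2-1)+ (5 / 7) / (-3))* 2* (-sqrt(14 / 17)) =-163* sqrt(2618) / 561+ 163* sqrt(238) / 63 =25.05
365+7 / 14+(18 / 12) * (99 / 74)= 54391 / 148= 367.51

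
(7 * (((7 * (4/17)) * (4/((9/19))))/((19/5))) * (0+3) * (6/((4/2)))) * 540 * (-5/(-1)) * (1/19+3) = 613872000/323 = 1900532.51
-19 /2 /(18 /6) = -19 /6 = -3.17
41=41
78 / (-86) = -0.91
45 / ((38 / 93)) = 4185 / 38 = 110.13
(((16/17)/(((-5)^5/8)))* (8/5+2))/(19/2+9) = -4608/9828125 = -0.00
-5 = -5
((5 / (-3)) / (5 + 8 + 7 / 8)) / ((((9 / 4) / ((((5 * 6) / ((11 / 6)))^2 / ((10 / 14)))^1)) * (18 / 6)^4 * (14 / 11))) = -6400 / 32967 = -0.19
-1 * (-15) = 15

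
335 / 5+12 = 79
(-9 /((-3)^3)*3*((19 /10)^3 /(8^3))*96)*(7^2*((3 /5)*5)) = 3024819 /16000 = 189.05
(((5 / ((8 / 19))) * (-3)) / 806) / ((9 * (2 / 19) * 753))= -1805 / 29132064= -0.00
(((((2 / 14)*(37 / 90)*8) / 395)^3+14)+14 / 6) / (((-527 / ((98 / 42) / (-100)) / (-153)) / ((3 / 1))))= -31462829267913667 / 94785977376562500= -0.33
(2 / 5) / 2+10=51 / 5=10.20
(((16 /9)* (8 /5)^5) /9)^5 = 39614081257132168796771975168 /1039142728149890899658203125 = 38.12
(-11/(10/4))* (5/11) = -2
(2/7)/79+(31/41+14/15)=575797/340095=1.69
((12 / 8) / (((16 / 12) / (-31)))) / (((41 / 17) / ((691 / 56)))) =-3277413 / 18368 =-178.43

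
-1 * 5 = -5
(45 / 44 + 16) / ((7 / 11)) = 107 / 4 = 26.75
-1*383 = -383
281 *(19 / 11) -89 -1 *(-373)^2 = -1526059 / 11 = -138732.64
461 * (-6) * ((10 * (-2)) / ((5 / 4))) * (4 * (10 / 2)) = 885120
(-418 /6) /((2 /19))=-3971 /6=-661.83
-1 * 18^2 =-324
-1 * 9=-9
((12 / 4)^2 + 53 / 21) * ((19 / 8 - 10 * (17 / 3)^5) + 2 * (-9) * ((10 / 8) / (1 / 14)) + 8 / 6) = -13817439031 / 20412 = -676927.25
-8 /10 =-4 /5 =-0.80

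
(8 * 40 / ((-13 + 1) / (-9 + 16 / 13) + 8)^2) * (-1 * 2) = -408040 / 58081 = -7.03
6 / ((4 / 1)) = 3 / 2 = 1.50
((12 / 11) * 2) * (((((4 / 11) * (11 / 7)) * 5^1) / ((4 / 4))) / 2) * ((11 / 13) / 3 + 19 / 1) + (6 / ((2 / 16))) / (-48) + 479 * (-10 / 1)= -4735631 / 1001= -4730.90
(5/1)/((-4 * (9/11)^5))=-805255/236196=-3.41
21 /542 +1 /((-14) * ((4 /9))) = -1851 /15176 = -0.12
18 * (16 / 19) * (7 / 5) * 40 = 848.84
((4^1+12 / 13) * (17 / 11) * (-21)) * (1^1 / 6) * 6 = -22848 / 143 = -159.78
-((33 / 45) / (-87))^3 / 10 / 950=1331 / 21113252437500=0.00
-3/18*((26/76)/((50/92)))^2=-89401/1353750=-0.07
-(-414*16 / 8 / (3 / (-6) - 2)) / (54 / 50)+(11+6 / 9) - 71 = -366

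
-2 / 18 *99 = -11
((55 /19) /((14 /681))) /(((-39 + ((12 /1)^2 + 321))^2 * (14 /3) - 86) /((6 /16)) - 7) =22473 /360397814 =0.00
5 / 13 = 0.38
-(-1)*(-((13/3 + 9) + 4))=-52/3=-17.33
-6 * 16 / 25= -96 / 25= -3.84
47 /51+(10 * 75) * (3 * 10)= 1147547 /51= 22500.92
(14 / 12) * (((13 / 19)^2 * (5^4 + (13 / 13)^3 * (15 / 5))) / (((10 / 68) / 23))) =290483284 / 5415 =53644.19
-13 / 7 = -1.86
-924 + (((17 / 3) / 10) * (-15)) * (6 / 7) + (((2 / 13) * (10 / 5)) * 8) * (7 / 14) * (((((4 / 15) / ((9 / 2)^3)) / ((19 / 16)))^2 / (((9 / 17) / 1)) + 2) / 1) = -32836902442601899 / 35353195789275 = -928.82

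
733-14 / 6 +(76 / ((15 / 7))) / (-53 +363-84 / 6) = 270391 / 370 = 730.79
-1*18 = -18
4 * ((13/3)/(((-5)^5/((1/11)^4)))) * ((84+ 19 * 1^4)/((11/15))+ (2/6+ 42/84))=-9698/181182375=-0.00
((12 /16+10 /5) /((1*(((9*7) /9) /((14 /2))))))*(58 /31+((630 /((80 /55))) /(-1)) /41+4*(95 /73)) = -9.59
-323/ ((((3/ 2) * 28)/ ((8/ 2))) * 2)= -323/ 21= -15.38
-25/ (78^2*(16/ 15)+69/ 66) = -0.00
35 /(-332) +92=30509 /332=91.89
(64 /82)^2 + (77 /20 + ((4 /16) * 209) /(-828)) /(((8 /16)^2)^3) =422728604 /1739835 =242.97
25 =25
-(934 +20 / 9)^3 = -820610058.68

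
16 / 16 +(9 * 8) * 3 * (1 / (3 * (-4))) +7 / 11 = -180 / 11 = -16.36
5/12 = 0.42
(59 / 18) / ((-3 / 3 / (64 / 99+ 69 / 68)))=-659797 / 121176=-5.44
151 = 151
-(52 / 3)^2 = -2704 / 9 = -300.44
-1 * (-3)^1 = 3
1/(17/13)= 13/17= 0.76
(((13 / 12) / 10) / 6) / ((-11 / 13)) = -169 / 7920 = -0.02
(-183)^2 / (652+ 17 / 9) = 301401 / 5885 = 51.22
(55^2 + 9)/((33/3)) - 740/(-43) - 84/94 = 6494428/22231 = 292.13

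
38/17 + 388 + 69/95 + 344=1186963/1615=734.96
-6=-6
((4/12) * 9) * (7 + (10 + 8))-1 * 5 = 70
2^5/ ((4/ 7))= 56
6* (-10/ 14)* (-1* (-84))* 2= -720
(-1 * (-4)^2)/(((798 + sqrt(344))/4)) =-12768/159115 + 32 * sqrt(86)/159115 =-0.08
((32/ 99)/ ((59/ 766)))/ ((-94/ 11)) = -12256/ 24957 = -0.49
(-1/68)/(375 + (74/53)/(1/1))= -53/1356532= -0.00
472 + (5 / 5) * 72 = 544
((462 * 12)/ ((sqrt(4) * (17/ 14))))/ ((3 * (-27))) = -4312/ 153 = -28.18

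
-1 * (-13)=13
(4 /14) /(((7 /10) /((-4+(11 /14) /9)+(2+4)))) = 2630 /3087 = 0.85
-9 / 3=-3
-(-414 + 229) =185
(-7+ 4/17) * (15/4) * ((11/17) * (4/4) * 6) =-56925/578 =-98.49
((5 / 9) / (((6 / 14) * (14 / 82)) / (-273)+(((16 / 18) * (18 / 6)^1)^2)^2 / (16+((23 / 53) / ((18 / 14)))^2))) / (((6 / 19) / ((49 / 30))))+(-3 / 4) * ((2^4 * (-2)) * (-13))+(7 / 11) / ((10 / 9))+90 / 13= -3018812638386336283 / 9943765963328340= -303.59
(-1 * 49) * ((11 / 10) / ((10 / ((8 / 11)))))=-98 / 25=-3.92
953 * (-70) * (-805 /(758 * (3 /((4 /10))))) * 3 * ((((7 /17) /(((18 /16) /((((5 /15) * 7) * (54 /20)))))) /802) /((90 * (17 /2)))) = 210510076 /1976486895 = 0.11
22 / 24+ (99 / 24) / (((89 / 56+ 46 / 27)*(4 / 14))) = 316723 / 59748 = 5.30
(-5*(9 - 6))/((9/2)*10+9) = -5/18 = -0.28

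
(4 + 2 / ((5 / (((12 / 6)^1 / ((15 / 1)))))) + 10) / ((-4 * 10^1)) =-527 / 1500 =-0.35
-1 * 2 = -2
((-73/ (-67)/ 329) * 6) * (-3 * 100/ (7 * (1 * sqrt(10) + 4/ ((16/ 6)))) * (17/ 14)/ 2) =3350700/ 33483317 - 2233800 * sqrt(10)/ 33483317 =-0.11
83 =83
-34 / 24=-17 / 12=-1.42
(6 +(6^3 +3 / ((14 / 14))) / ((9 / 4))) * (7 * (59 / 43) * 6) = 256060 / 43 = 5954.88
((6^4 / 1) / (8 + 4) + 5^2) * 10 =1330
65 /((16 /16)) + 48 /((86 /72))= 4523 /43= 105.19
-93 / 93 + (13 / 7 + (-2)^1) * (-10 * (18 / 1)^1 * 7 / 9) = 19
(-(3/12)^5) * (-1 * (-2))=-1/512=-0.00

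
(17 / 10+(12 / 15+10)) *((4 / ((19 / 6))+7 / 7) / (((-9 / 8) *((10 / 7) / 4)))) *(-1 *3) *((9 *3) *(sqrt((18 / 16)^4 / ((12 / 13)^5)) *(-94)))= -322763805 *sqrt(39) / 2432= -828807.28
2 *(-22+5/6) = -127/3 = -42.33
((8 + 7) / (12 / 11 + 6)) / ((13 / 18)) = 495 / 169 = 2.93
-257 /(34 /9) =-2313 /34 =-68.03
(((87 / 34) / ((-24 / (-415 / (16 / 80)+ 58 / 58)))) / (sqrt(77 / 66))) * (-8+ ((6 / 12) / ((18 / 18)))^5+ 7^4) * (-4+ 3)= -135464713 * sqrt(42) / 1792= -489906.07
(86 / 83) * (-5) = -430 / 83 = -5.18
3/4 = 0.75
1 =1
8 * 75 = 600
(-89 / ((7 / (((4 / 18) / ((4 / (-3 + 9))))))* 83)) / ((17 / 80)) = -7120 / 29631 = -0.24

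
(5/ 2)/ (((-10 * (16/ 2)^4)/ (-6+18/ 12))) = 9/ 32768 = 0.00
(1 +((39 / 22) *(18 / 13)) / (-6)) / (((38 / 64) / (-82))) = -17056 / 209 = -81.61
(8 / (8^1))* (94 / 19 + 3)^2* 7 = 442.12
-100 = -100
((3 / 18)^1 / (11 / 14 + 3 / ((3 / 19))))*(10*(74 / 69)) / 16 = 1295 / 229356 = 0.01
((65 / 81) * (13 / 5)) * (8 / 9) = 1352 / 729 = 1.85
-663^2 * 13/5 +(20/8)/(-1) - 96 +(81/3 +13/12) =-1142949.82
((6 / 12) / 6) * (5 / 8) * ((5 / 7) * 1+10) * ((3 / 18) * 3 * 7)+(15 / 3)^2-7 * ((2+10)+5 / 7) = -3971 / 64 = -62.05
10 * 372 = 3720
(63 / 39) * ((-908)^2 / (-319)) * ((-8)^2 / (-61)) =1108079616 / 252967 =4380.33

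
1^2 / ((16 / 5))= 5 / 16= 0.31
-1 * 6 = -6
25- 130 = -105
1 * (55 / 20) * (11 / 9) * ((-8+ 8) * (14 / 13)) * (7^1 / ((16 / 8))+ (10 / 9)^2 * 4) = 0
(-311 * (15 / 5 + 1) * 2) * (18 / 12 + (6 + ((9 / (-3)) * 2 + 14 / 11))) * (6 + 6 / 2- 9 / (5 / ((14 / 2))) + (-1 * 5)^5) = 1187053412 / 55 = 21582789.31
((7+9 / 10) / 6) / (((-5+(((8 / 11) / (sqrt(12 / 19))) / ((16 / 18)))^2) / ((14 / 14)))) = -9559 / 28605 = -0.33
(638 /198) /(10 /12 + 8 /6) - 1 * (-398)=15580 /39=399.49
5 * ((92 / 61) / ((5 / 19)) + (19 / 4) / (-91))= 630477 / 22204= 28.39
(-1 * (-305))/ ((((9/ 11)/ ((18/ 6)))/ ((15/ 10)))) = 1677.50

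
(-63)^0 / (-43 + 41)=-1 / 2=-0.50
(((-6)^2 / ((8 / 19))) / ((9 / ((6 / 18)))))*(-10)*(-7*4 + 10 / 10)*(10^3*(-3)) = -2565000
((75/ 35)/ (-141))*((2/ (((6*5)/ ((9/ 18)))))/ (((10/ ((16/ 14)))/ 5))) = -0.00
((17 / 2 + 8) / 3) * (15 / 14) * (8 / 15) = 22 / 7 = 3.14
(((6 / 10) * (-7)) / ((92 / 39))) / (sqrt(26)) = -63 * sqrt(26) / 920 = -0.35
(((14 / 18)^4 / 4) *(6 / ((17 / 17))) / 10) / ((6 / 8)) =2401 / 32805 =0.07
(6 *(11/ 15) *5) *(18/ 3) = 132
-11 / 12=-0.92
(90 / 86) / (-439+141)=-45 / 12814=-0.00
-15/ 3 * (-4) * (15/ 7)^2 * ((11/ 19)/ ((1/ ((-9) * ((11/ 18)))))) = -272250/ 931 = -292.43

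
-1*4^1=-4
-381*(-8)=3048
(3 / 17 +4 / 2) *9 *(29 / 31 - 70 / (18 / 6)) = -231213 / 527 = -438.73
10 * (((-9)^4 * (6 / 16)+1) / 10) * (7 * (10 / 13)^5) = 1722962500 / 371293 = 4640.44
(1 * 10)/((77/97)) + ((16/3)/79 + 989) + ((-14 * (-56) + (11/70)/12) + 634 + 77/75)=8835087923/3649800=2420.70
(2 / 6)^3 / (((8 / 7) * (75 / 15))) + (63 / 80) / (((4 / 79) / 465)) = 62486291 / 8640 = 7232.21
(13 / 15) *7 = 6.07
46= 46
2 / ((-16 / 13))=-13 / 8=-1.62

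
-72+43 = -29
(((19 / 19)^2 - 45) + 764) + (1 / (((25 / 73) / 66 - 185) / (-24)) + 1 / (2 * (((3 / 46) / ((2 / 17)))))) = 32775616862 / 45456555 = 721.03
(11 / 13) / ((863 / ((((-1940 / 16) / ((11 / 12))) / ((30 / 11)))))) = -1067 / 22438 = -0.05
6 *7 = 42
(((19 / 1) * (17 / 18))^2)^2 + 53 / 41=446271713609 / 4304016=103687.28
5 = 5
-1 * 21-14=-35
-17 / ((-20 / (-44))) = -187 / 5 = -37.40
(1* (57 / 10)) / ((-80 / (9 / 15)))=-171 / 4000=-0.04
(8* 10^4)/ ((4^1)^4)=625/ 2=312.50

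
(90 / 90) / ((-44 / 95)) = -95 / 44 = -2.16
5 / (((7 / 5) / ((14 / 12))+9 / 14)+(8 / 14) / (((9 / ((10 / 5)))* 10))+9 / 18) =225 / 106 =2.12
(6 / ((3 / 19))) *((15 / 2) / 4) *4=285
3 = 3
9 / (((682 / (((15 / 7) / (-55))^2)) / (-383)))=-31023 / 4043578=-0.01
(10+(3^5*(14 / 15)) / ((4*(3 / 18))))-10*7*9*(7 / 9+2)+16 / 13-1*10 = -91557 / 65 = -1408.57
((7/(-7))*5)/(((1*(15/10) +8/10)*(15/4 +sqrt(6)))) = -1000/989 +800*sqrt(6)/2967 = -0.35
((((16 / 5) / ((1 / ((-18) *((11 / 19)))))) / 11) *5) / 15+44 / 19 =124 / 95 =1.31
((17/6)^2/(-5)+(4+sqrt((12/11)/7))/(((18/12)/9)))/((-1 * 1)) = -4031/180 - 12 * sqrt(231)/77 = -24.76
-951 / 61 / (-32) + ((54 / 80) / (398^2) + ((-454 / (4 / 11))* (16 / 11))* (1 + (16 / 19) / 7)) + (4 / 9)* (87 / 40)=-2033.01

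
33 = 33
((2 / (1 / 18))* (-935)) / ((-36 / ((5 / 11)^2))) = 193.18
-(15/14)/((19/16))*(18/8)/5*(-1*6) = 2.44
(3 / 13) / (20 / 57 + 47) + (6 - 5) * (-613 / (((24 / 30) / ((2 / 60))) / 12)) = -21507989 / 70174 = -306.50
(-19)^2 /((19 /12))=228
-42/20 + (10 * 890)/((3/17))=1512937/30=50431.23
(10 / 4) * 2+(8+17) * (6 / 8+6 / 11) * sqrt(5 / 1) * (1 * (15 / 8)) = 5+21375 * sqrt(5) / 352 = 140.78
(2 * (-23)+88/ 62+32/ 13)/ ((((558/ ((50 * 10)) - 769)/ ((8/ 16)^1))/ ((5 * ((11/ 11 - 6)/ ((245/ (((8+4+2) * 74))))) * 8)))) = -12560760000/ 541550191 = -23.19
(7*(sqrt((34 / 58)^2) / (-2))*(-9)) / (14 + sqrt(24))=0.98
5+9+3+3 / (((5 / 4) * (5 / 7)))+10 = 759 / 25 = 30.36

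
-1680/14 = -120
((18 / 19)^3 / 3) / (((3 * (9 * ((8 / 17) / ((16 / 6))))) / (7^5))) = 999.75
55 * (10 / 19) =550 / 19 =28.95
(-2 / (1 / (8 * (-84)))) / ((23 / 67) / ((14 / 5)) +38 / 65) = 27314560 / 14373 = 1900.41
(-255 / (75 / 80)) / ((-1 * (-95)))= -272 / 95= -2.86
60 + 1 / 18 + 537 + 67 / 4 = 22097 / 36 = 613.81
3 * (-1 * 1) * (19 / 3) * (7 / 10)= -133 / 10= -13.30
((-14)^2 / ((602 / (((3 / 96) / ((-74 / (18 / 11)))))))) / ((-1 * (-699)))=-21 / 65243728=-0.00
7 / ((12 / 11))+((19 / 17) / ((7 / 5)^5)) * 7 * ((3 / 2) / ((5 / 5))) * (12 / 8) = 2373017 / 244902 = 9.69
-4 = -4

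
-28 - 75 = -103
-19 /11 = -1.73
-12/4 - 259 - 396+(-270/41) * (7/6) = -27293/41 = -665.68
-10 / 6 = -5 / 3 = -1.67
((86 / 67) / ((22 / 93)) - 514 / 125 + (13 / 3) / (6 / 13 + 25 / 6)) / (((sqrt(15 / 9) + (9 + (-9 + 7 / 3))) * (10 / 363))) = 51864000111 / 1027947500 - 7409142873 * sqrt(15) / 1027947500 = 22.54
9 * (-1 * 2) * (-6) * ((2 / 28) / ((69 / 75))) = 1350 / 161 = 8.39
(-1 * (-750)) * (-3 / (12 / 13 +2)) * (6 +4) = -146250 / 19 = -7697.37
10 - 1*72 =-62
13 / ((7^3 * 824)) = 13 / 282632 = 0.00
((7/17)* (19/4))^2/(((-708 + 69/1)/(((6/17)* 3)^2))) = -159201/23719964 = -0.01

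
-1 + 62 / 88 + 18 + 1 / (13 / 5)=10347 / 572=18.09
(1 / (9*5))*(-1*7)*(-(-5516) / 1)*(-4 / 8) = 429.02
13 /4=3.25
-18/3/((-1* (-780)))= -1/130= -0.01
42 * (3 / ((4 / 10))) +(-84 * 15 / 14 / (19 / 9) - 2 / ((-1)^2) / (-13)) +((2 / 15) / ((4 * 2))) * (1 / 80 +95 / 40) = 323149577 / 1185600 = 272.56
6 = 6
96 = 96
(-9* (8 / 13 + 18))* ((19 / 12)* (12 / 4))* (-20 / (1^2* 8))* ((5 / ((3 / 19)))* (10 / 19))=862125 / 26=33158.65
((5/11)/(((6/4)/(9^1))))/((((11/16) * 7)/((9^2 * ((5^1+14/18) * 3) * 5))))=3369600/847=3978.28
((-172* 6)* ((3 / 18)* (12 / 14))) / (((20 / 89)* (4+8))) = -3827 / 70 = -54.67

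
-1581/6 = -527/2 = -263.50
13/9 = 1.44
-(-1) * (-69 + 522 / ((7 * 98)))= -68.24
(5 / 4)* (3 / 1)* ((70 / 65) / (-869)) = -105 / 22594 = -0.00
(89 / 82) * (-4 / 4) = -89 / 82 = -1.09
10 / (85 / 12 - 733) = -120 / 8711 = -0.01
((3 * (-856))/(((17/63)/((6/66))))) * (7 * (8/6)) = -1509984/187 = -8074.78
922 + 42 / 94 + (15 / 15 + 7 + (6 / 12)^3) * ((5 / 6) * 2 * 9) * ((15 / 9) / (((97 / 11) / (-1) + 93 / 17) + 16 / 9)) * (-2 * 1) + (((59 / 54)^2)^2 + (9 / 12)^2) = 39041115852590 / 32995577367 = 1183.22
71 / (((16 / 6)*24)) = 71 / 64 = 1.11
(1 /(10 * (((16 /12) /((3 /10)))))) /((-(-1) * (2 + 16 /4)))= 3 /800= 0.00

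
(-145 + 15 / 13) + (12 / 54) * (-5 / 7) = -117940 / 819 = -144.00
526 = 526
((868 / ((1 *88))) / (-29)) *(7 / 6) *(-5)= 1.98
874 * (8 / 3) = 6992 / 3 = 2330.67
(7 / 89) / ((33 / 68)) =476 / 2937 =0.16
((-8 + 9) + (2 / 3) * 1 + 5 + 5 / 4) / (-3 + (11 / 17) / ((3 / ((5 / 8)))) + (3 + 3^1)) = 3230 / 1279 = 2.53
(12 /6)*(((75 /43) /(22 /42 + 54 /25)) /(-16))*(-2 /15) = 2625 /242348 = 0.01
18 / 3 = 6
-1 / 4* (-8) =2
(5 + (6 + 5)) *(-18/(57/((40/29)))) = -3840/551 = -6.97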